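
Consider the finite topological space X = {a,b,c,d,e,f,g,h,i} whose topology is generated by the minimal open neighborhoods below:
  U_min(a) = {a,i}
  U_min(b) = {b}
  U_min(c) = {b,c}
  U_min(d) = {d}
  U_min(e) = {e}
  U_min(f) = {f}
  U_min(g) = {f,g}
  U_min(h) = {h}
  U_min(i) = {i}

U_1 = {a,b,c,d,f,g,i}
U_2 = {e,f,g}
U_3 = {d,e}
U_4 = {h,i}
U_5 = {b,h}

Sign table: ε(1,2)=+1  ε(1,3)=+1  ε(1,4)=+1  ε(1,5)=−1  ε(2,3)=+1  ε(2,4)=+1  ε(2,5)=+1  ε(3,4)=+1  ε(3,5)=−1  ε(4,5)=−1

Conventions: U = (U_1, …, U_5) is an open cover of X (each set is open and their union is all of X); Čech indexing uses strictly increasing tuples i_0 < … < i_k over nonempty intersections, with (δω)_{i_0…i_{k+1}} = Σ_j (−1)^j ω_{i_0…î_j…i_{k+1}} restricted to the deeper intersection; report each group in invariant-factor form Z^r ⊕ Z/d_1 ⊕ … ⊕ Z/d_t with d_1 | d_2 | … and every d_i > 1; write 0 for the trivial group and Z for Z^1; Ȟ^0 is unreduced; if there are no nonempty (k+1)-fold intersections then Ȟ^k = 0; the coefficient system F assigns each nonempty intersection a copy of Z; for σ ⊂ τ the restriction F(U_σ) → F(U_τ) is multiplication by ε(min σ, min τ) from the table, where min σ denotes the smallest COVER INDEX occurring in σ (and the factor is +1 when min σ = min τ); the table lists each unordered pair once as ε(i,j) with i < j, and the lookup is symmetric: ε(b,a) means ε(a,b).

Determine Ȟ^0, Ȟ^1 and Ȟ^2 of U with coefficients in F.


intersection data:
  U12={f,g} U13={d} U14={i} U15={b} U23={e} U45={h}
C dims 5,6; δ0: rk 4, SNF 1^4
Ȟ^0 = (5 − 4) − 0 = 1, so Ȟ^0 ≅ Z
Ȟ^1 = (6 − 0) − 4 = 2, so Ȟ^1 ≅ Z^2
Ȟ^2 = (0 − 0) − 0 = 0, so Ȟ^2 ≅ 0

Ȟ^0 ≅ Z, Ȟ^1 ≅ Z^2, Ȟ^2 ≅ 0


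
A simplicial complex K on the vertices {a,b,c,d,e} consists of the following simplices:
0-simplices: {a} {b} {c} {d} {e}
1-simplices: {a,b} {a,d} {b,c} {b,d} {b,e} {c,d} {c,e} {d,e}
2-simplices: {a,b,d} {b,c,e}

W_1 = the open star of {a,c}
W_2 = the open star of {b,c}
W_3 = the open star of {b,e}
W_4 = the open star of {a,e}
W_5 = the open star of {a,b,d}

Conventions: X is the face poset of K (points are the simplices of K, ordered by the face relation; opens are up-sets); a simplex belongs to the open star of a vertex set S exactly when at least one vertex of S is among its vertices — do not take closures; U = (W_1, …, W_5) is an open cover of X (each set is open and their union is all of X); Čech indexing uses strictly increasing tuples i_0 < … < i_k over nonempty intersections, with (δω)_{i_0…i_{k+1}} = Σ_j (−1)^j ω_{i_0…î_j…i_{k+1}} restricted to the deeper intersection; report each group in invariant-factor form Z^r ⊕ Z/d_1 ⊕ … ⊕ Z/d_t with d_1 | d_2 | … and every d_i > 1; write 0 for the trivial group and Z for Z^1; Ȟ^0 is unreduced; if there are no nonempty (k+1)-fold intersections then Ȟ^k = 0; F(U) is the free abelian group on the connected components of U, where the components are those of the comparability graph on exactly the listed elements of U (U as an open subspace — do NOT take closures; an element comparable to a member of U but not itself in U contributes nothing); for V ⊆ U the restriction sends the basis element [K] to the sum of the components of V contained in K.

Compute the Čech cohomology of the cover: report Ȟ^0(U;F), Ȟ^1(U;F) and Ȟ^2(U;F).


Ȟ^0 = Z, Ȟ^1 = Z^2 and Ȟ^2 = 0

intersection data:
  W1={{a},{c},{a,b},{a,d},{b,c},{c,d},{c,e},{a,b,d},{b,c,e}} W2={{b},{c},{a,b},{b,c},{b,d},{b,e},{c,d},{c,e},{a,b,d},{b,c,e}} W3={{b},{e},{a,b},{b,c},{b,d},{b,e},{c,e},{d,e},{a,b,d},{b,c,e}} W4={{a},{e},{a,b},{a,d},{b,e},{c,e},{d,e},{a,b,d},{b,c,e}} W5={{a},{b},{d},{a,b},{a,d},{b,c},{b,d},{b,e},{c,d},{d,e},{a,b,d},{b,c,e}}
  W12={{c},{a,b},{b,c},{c,d},{c,e},{a,b,d},{b,c,e}} W13={{a,b},{b,c},{c,e},{a,b,d},{b,c,e}} W14={{a},{a,b},{a,d},{c,e},{a,b,d},{b,c,e}} W15={{a},{a,b},{a,d},{b,c},{c,d},{a,b,d},{b,c,e}} W23={{b},{a,b},{b,c},{b,d},{b,e},{c,e},{a,b,d},{b,c,e}} W24={{a,b},{b,e},{c,e},{a,b,d},{b,c,e}} W25={{b},{a,b},{b,c},{b,d},{b,e},{c,d},{a,b,d},{b,c,e}} W34={{e},{a,b},{b,e},{c,e},{d,e},{a,b,d},{b,c,e}} W35={{b},{a,b},{b,c},{b,d},{b,e},{d,e},{a,b,d},{b,c,e}} W45={{a},{a,b},{a,d},{b,e},{d,e},{a,b,d},{b,c,e}}
  W123={{a,b},{b,c},{c,e},{a,b,d},{b,c,e}} W124={{a,b},{c,e},{a,b,d},{b,c,e}} W125={{a,b},{b,c},{c,d},{a,b,d},{b,c,e}} W134={{a,b},{c,e},{a,b,d},{b,c,e}} W135={{a,b},{b,c},{a,b,d},{b,c,e}} W145={{a},{a,b},{a,d},{a,b,d},{b,c,e}} W234={{a,b},{b,e},{c,e},{a,b,d},{b,c,e}} W235={{b},{a,b},{b,c},{b,d},{b,e},{a,b,d},{b,c,e}} W245={{a,b},{b,e},{a,b,d},{b,c,e}} W345={{a,b},{b,e},{d,e},{a,b,d},{b,c,e}}
  W1234={{a,b},{c,e},{a,b,d},{b,c,e}} W1235={{a,b},{b,c},{a,b,d},{b,c,e}} W1245={{a,b},{a,b,d},{b,c,e}} W1345={{a,b},{a,b,d},{b,c,e}} W2345={{a,b},{b,e},{a,b,d},{b,c,e}}
  W12345={{a,b},{a,b,d},{b,c,e}}
components per intersection:
  W1: {{a},{a,b},{a,d},{a,b,d}} {{c},{b,c},{c,d},{c,e},{b,c,e}}
  W2: {{b},{c},{a,b},{b,c},{b,d},{b,e},{c,d},{c,e},{a,b,d},{b,c,e}}
  W3: {{b},{e},{a,b},{b,c},{b,d},{b,e},{c,e},{d,e},{a,b,d},{b,c,e}}
  W4: {{a},{a,b},{a,d},{a,b,d}} {{e},{b,e},{c,e},{d,e},{b,c,e}}
  W5: {{a},{b},{d},{a,b},{a,d},{b,c},{b,d},{b,e},{c,d},{d,e},{a,b,d},{b,c,e}}
  W12: {{c},{b,c},{c,d},{c,e},{b,c,e}} {{a,b},{a,b,d}}
  W13: {{a,b},{a,b,d}} {{b,c},{c,e},{b,c,e}}
  W14: {{a},{a,b},{a,d},{a,b,d}} {{c,e},{b,c,e}}
  W15: {{a},{a,b},{a,d},{a,b,d}} {{b,c},{b,c,e}} {{c,d}}
  W23: {{b},{a,b},{b,c},{b,d},{b,e},{c,e},{a,b,d},{b,c,e}}
  W24: {{a,b},{a,b,d}} {{b,e},{c,e},{b,c,e}}
  W25: {{b},{a,b},{b,c},{b,d},{b,e},{a,b,d},{b,c,e}} {{c,d}}
  W34: {{e},{b,e},{c,e},{d,e},{b,c,e}} {{a,b},{a,b,d}}
  W35: {{b},{a,b},{b,c},{b,d},{b,e},{a,b,d},{b,c,e}} {{d,e}}
  W45: {{a},{a,b},{a,d},{a,b,d}} {{b,e},{b,c,e}} {{d,e}}
  W123: {{a,b},{a,b,d}} {{b,c},{c,e},{b,c,e}}
  W124: {{a,b},{a,b,d}} {{c,e},{b,c,e}}
  W125: {{a,b},{a,b,d}} {{b,c},{b,c,e}} {{c,d}}
  W134: {{a,b},{a,b,d}} {{c,e},{b,c,e}}
  W135: {{a,b},{a,b,d}} {{b,c},{b,c,e}}
  W145: {{a},{a,b},{a,d},{a,b,d}} {{b,c,e}}
  W234: {{a,b},{a,b,d}} {{b,e},{c,e},{b,c,e}}
  W235: {{b},{a,b},{b,c},{b,d},{b,e},{a,b,d},{b,c,e}}
  W245: {{a,b},{a,b,d}} {{b,e},{b,c,e}}
  W345: {{a,b},{a,b,d}} {{b,e},{b,c,e}} {{d,e}}
  W1234: {{a,b},{a,b,d}} {{c,e},{b,c,e}}
  W1235: {{a,b},{a,b,d}} {{b,c},{b,c,e}}
  W1245: {{a,b},{a,b,d}} {{b,c,e}}
  W1345: {{a,b},{a,b,d}} {{b,c,e}}
  W2345: {{a,b},{a,b,d}} {{b,e},{b,c,e}}
  W12345: {{a,b},{a,b,d}} {{b,c,e}}
C dims 7,21,21,10; δ0: rk 6, SNF 1^6; δ1: rk 13, SNF 1^13; δ2: rk 8, SNF 1^8
Ȟ^0 = (7 − 6) − 0 = 1, so Ȟ^0 ≅ Z
Ȟ^1 = (21 − 13) − 6 = 2, so Ȟ^1 ≅ Z^2
Ȟ^2 = (21 − 8) − 13 = 0, so Ȟ^2 ≅ 0


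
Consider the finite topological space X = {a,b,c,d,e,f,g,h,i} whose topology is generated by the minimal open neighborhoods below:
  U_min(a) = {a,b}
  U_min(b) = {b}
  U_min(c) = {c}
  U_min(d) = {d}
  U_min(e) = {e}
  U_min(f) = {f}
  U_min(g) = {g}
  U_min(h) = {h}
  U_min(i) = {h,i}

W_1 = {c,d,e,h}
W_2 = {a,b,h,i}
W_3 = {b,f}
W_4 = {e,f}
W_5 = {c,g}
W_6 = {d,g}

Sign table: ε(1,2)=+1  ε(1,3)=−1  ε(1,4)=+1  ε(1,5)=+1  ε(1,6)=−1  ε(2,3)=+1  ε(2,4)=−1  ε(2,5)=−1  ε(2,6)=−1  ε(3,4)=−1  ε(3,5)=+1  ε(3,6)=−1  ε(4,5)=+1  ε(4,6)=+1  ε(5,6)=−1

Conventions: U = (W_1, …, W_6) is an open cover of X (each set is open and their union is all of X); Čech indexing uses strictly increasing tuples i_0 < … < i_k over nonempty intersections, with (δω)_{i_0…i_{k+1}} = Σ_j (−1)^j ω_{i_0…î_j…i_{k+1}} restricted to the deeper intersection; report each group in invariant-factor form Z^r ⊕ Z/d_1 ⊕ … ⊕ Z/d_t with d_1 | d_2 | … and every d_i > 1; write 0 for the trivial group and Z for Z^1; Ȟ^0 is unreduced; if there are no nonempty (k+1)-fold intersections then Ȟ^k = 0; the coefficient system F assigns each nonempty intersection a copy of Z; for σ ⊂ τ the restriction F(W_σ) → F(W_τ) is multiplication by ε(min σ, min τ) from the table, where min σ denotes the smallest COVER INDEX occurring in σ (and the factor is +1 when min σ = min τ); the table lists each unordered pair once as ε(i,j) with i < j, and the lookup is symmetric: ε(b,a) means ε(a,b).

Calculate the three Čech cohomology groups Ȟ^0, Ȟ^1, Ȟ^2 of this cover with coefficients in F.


nonempty intersections:
  W12={h} W14={e} W15={c} W16={d} W23={b} W34={f} W56={g}
C dims 6,7; δ0: rk 6, SNF 1^5·2
Ȟ^0: (6−6)−0=0 ⇒ 0
Ȟ^1: (7−0)−6=1 plus torsion [2] ⇒ Z ⊕ Z/2
Ȟ^2: (0−0)−0=0 ⇒ 0

Ȟ^0(U;F) ≅ 0; Ȟ^1(U;F) ≅ Z ⊕ Z/2; Ȟ^2(U;F) ≅ 0


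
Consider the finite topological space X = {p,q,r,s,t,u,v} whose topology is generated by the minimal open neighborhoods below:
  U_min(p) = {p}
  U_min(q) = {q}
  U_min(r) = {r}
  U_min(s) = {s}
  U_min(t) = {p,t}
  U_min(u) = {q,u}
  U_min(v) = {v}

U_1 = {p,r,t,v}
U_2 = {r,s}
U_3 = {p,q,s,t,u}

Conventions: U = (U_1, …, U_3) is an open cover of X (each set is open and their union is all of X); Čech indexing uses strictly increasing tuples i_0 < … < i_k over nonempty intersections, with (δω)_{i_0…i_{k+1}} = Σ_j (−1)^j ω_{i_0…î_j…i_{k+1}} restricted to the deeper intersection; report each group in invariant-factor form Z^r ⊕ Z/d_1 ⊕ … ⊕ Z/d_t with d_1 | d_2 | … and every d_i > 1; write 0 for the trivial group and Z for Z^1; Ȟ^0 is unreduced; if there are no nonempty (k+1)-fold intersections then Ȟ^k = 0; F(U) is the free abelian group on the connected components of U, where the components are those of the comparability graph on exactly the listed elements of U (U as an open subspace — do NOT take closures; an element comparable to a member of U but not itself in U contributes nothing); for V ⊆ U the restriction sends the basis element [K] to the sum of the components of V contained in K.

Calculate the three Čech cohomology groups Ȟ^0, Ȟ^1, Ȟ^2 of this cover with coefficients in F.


Ȟ^0(U;F) ≅ Z^5,  Ȟ^1(U;F) ≅ 0,  Ȟ^2(U;F) ≅ 0

intersection data:
  U12={r} U13={p,t} U23={s}
components per intersection:
  U1: {p,t} {r} {v}
  U2: {r} {s}
  U3: {p,t} {q,u} {s}
  U12: {r}
  U13: {p,t}
  U23: {s}
C dims 8,3; δ0: rk 3, SNF 1^3
Ȟ^0 = (8 − 3) − 0 = 5, so Ȟ^0 ≅ Z^5
Ȟ^1 = (3 − 0) − 3 = 0, so Ȟ^1 ≅ 0
Ȟ^2 = (0 − 0) − 0 = 0, so Ȟ^2 ≅ 0


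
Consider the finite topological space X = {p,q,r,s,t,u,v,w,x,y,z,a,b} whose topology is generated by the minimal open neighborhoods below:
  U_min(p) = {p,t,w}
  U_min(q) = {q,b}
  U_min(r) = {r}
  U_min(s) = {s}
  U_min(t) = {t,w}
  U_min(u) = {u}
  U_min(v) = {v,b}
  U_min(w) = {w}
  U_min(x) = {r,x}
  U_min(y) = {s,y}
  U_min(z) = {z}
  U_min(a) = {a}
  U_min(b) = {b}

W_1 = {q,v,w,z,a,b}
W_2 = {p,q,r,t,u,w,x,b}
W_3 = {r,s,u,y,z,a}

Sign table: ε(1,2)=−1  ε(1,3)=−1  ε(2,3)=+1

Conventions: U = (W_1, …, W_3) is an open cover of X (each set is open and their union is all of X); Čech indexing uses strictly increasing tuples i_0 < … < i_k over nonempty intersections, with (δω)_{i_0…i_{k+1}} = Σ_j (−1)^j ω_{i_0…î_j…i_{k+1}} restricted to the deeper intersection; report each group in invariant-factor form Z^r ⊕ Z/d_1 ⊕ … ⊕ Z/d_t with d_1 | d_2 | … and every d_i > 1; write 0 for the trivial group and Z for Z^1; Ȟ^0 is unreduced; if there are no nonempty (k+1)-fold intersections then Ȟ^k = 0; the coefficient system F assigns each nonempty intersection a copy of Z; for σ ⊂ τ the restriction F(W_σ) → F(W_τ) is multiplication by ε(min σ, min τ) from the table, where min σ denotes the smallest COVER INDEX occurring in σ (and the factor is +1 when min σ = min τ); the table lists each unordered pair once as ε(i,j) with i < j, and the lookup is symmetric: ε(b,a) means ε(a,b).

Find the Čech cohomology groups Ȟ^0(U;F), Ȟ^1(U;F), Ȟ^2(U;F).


Ȟ^0 ≅ Z,  Ȟ^1 ≅ Z,  Ȟ^2 ≅ 0

intersection data:
  W12={q,w,b} W13={z,a} W23={r,u}
C dims 3,3; δ0: rk 2, SNF 1^2
Ȟ^0 = (3 − 2) − 0 = 1, so Ȟ^0 ≅ Z
Ȟ^1 = (3 − 0) − 2 = 1, so Ȟ^1 ≅ Z
Ȟ^2 = (0 − 0) − 0 = 0, so Ȟ^2 ≅ 0


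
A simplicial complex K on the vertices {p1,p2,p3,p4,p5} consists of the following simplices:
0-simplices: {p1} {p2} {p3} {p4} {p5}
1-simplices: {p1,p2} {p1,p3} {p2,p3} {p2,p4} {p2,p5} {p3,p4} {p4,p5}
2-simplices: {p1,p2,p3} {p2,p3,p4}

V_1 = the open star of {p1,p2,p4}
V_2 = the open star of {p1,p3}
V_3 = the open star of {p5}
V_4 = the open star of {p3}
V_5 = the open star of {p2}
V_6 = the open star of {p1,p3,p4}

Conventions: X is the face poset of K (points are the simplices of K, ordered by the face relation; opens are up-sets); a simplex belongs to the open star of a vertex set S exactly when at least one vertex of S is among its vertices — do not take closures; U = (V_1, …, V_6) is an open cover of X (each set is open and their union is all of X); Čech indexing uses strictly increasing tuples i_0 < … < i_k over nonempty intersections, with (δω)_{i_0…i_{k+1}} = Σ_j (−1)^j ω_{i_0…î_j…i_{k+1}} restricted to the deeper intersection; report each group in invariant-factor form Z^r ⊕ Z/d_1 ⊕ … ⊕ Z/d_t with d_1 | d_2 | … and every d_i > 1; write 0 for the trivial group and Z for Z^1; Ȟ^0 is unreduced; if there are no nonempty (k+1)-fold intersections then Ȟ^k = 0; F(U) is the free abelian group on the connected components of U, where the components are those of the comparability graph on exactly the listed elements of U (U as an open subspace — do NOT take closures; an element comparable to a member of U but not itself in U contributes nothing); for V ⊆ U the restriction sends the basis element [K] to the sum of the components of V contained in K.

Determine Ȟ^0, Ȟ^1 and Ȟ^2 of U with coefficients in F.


Ȟ^0 ≅ Z,  Ȟ^1 ≅ Z,  Ȟ^2 ≅ 0

intersection data:
  V1={{p1},{p2},{p4},{p1,p2},{p1,p3},{p2,p3},{p2,p4},{p2,p5},{p3,p4},{p4,p5},{p1,p2,p3},{p2,p3,p4}} V2={{p1},{p3},{p1,p2},{p1,p3},{p2,p3},{p3,p4},{p1,p2,p3},{p2,p3,p4}} V3={{p5},{p2,p5},{p4,p5}} V4={{p3},{p1,p3},{p2,p3},{p3,p4},{p1,p2,p3},{p2,p3,p4}} V5={{p2},{p1,p2},{p2,p3},{p2,p4},{p2,p5},{p1,p2,p3},{p2,p3,p4}} V6={{p1},{p3},{p4},{p1,p2},{p1,p3},{p2,p3},{p2,p4},{p3,p4},{p4,p5},{p1,p2,p3},{p2,p3,p4}}
  V12={{p1},{p1,p2},{p1,p3},{p2,p3},{p3,p4},{p1,p2,p3},{p2,p3,p4}} V13={{p2,p5},{p4,p5}} V14={{p1,p3},{p2,p3},{p3,p4},{p1,p2,p3},{p2,p3,p4}} V15={{p2},{p1,p2},{p2,p3},{p2,p4},{p2,p5},{p1,p2,p3},{p2,p3,p4}} V16={{p1},{p4},{p1,p2},{p1,p3},{p2,p3},{p2,p4},{p3,p4},{p4,p5},{p1,p2,p3},{p2,p3,p4}} V24={{p3},{p1,p3},{p2,p3},{p3,p4},{p1,p2,p3},{p2,p3,p4}} V25={{p1,p2},{p2,p3},{p1,p2,p3},{p2,p3,p4}} V26={{p1},{p3},{p1,p2},{p1,p3},{p2,p3},{p3,p4},{p1,p2,p3},{p2,p3,p4}} V35={{p2,p5}} V36={{p4,p5}} V45={{p2,p3},{p1,p2,p3},{p2,p3,p4}} V46={{p3},{p1,p3},{p2,p3},{p3,p4},{p1,p2,p3},{p2,p3,p4}} V56={{p1,p2},{p2,p3},{p2,p4},{p1,p2,p3},{p2,p3,p4}}
  V124={{p1,p3},{p2,p3},{p3,p4},{p1,p2,p3},{p2,p3,p4}} V125={{p1,p2},{p2,p3},{p1,p2,p3},{p2,p3,p4}} V126={{p1},{p1,p2},{p1,p3},{p2,p3},{p3,p4},{p1,p2,p3},{p2,p3,p4}} V135={{p2,p5}} V136={{p4,p5}} V145={{p2,p3},{p1,p2,p3},{p2,p3,p4}} V146={{p1,p3},{p2,p3},{p3,p4},{p1,p2,p3},{p2,p3,p4}} V156={{p1,p2},{p2,p3},{p2,p4},{p1,p2,p3},{p2,p3,p4}} V245={{p2,p3},{p1,p2,p3},{p2,p3,p4}} V246={{p3},{p1,p3},{p2,p3},{p3,p4},{p1,p2,p3},{p2,p3,p4}} V256={{p1,p2},{p2,p3},{p1,p2,p3},{p2,p3,p4}} V456={{p2,p3},{p1,p2,p3},{p2,p3,p4}}
  V1245={{p2,p3},{p1,p2,p3},{p2,p3,p4}} V1246={{p1,p3},{p2,p3},{p3,p4},{p1,p2,p3},{p2,p3,p4}} V1256={{p1,p2},{p2,p3},{p1,p2,p3},{p2,p3,p4}} V1456={{p2,p3},{p1,p2,p3},{p2,p3,p4}} V2456={{p2,p3},{p1,p2,p3},{p2,p3,p4}}
  V12456={{p2,p3},{p1,p2,p3},{p2,p3,p4}}
components per intersection:
  V1: {{p1},{p2},{p4},{p1,p2},{p1,p3},{p2,p3},{p2,p4},{p2,p5},{p3,p4},{p4,p5},{p1,p2,p3},{p2,p3,p4}}
  V2: {{p1},{p3},{p1,p2},{p1,p3},{p2,p3},{p3,p4},{p1,p2,p3},{p2,p3,p4}}
  V3: {{p5},{p2,p5},{p4,p5}}
  V4: {{p3},{p1,p3},{p2,p3},{p3,p4},{p1,p2,p3},{p2,p3,p4}}
  V5: {{p2},{p1,p2},{p2,p3},{p2,p4},{p2,p5},{p1,p2,p3},{p2,p3,p4}}
  V6: {{p1},{p3},{p4},{p1,p2},{p1,p3},{p2,p3},{p2,p4},{p3,p4},{p4,p5},{p1,p2,p3},{p2,p3,p4}}
  V12: {{p1},{p1,p2},{p1,p3},{p2,p3},{p3,p4},{p1,p2,p3},{p2,p3,p4}}
  V13: {{p2,p5}} {{p4,p5}}
  V14: {{p1,p3},{p2,p3},{p3,p4},{p1,p2,p3},{p2,p3,p4}}
  V15: {{p2},{p1,p2},{p2,p3},{p2,p4},{p2,p5},{p1,p2,p3},{p2,p3,p4}}
  V16: {{p1},{p4},{p1,p2},{p1,p3},{p2,p3},{p2,p4},{p3,p4},{p4,p5},{p1,p2,p3},{p2,p3,p4}}
  V24: {{p3},{p1,p3},{p2,p3},{p3,p4},{p1,p2,p3},{p2,p3,p4}}
  V25: {{p1,p2},{p2,p3},{p1,p2,p3},{p2,p3,p4}}
  V26: {{p1},{p3},{p1,p2},{p1,p3},{p2,p3},{p3,p4},{p1,p2,p3},{p2,p3,p4}}
  V35: {{p2,p5}}
  V36: {{p4,p5}}
  V45: {{p2,p3},{p1,p2,p3},{p2,p3,p4}}
  V46: {{p3},{p1,p3},{p2,p3},{p3,p4},{p1,p2,p3},{p2,p3,p4}}
  V56: {{p1,p2},{p2,p3},{p2,p4},{p1,p2,p3},{p2,p3,p4}}
  V124: {{p1,p3},{p2,p3},{p3,p4},{p1,p2,p3},{p2,p3,p4}}
  V125: {{p1,p2},{p2,p3},{p1,p2,p3},{p2,p3,p4}}
  V126: {{p1},{p1,p2},{p1,p3},{p2,p3},{p3,p4},{p1,p2,p3},{p2,p3,p4}}
  V135: {{p2,p5}}
  V136: {{p4,p5}}
  V145: {{p2,p3},{p1,p2,p3},{p2,p3,p4}}
  V146: {{p1,p3},{p2,p3},{p3,p4},{p1,p2,p3},{p2,p3,p4}}
  V156: {{p1,p2},{p2,p3},{p2,p4},{p1,p2,p3},{p2,p3,p4}}
  V245: {{p2,p3},{p1,p2,p3},{p2,p3,p4}}
  V246: {{p3},{p1,p3},{p2,p3},{p3,p4},{p1,p2,p3},{p2,p3,p4}}
  V256: {{p1,p2},{p2,p3},{p1,p2,p3},{p2,p3,p4}}
  V456: {{p2,p3},{p1,p2,p3},{p2,p3,p4}}
  V1245: {{p2,p3},{p1,p2,p3},{p2,p3,p4}}
  V1246: {{p1,p3},{p2,p3},{p3,p4},{p1,p2,p3},{p2,p3,p4}}
  V1256: {{p1,p2},{p2,p3},{p1,p2,p3},{p2,p3,p4}}
  V1456: {{p2,p3},{p1,p2,p3},{p2,p3,p4}}
  V2456: {{p2,p3},{p1,p2,p3},{p2,p3,p4}}
  V12456: {{p2,p3},{p1,p2,p3},{p2,p3,p4}}
C dims 6,14,12,5; δ0: rk 5, SNF 1^5; δ1: rk 8, SNF 1^8; δ2: rk 4, SNF 1^4
Ȟ^0 = (6 − 5) − 0 = 1, so Ȟ^0 ≅ Z
Ȟ^1 = (14 − 8) − 5 = 1, so Ȟ^1 ≅ Z
Ȟ^2 = (12 − 4) − 8 = 0, so Ȟ^2 ≅ 0


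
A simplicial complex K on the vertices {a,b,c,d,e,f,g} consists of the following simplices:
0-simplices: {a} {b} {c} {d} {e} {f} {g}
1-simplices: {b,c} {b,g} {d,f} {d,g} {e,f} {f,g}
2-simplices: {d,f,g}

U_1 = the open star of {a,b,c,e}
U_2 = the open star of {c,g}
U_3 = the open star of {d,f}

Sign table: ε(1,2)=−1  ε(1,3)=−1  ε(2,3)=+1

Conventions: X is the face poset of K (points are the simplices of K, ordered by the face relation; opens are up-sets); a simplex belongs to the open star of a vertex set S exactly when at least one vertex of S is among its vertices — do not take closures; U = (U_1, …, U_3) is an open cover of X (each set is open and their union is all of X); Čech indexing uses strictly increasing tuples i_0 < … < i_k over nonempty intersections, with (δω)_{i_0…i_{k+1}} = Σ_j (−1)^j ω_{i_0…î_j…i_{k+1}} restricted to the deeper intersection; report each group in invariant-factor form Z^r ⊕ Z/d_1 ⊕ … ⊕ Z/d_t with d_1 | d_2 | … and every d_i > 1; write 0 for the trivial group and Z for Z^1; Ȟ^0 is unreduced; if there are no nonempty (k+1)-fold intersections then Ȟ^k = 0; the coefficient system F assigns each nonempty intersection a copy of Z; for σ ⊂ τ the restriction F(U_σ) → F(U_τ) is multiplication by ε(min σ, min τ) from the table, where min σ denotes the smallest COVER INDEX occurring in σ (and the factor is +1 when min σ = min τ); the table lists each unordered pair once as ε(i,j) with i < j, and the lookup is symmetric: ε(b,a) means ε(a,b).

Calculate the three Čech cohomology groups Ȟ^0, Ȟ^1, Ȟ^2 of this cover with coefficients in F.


nerve of the cover:
  U1={{a},{b},{c},{e},{b,c},{b,g},{e,f}} U2={{c},{g},{b,c},{b,g},{d,g},{f,g},{d,f,g}} U3={{d},{f},{d,f},{d,g},{e,f},{f,g},{d,f,g}}
  U12={{c},{b,c},{b,g}} U13={{e,f}} U23={{d,g},{f,g},{d,f,g}}
C dims 3,3; δ0: rk 2, SNF 1^2
Ȟ^0 = (3 − 2) − 0 = 1, so Ȟ^0 ≅ Z
Ȟ^1 = (3 − 0) − 2 = 1, so Ȟ^1 ≅ Z
Ȟ^2 = (0 − 0) − 0 = 0, so Ȟ^2 ≅ 0

Ȟ^0(U;F) ≅ Z, Ȟ^1(U;F) ≅ Z, Ȟ^2(U;F) ≅ 0


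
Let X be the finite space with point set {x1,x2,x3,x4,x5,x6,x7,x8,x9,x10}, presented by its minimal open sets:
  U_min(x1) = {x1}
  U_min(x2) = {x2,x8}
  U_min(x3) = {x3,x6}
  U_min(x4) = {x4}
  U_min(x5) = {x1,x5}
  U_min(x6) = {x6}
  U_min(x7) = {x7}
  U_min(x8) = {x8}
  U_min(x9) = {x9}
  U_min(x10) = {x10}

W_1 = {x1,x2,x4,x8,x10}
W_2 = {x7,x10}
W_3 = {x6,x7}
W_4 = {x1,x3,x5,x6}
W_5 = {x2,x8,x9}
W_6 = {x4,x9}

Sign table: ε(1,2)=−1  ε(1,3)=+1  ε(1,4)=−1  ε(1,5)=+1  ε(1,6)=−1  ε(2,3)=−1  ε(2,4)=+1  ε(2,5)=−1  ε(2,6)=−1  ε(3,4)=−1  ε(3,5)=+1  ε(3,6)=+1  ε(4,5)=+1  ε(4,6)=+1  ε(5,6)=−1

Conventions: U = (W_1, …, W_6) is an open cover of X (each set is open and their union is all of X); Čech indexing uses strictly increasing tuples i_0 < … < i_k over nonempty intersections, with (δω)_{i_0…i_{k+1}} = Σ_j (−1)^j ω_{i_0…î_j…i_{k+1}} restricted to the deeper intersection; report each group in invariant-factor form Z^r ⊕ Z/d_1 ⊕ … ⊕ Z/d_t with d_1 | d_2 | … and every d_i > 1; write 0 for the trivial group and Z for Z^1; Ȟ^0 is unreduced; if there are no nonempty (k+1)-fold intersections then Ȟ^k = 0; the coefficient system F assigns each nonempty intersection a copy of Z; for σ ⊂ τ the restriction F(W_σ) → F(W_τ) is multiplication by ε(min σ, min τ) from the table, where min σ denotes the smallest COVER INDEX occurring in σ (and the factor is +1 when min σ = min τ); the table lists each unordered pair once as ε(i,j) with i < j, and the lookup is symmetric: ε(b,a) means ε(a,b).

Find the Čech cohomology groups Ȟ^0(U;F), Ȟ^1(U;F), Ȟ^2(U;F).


nonempty intersections:
  W12={x10} W14={x1} W15={x2,x8} W16={x4} W23={x7} W34={x6} W56={x9}
C dims 6,7; δ0: rk 5, SNF 1^5
Ȟ^0: (6−5)−0=1 ⇒ Z
Ȟ^1: (7−0)−5=2 ⇒ Z^2
Ȟ^2: (0−0)−0=0 ⇒ 0

Ȟ^0 = Z, Ȟ^1 = Z^2, Ȟ^2 = 0


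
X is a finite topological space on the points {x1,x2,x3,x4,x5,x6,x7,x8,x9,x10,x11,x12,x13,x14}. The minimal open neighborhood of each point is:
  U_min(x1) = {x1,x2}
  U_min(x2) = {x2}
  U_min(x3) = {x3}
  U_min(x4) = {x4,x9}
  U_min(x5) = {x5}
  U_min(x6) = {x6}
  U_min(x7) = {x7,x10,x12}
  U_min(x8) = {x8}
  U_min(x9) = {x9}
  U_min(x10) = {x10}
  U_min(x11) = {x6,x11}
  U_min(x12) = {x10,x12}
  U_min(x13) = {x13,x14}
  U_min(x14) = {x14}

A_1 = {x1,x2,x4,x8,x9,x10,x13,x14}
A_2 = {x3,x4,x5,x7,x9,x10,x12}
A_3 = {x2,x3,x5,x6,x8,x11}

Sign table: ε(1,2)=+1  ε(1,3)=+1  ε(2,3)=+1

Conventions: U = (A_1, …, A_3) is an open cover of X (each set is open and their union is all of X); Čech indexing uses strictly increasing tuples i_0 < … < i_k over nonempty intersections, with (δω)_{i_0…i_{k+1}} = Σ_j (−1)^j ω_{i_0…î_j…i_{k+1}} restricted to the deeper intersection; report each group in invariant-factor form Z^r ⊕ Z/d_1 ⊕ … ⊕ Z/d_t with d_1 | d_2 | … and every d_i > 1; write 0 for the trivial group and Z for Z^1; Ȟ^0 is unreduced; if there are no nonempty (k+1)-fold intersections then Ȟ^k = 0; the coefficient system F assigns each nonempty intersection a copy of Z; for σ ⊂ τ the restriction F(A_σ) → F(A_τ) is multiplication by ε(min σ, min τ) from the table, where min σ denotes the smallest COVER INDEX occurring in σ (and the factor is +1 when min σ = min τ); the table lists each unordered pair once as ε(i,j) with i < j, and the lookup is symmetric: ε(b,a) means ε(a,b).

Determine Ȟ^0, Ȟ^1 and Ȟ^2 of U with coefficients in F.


Ȟ^0 = Z, Ȟ^1 = Z and Ȟ^2 = 0

intersection data:
  A12={x4,x9,x10} A13={x2,x8} A23={x3,x5}
C dims 3,3; δ0: rk 2, SNF 1^2
Ȟ^0 = (3 − 2) − 0 = 1, so Ȟ^0 ≅ Z
Ȟ^1 = (3 − 0) − 2 = 1, so Ȟ^1 ≅ Z
Ȟ^2 = (0 − 0) − 0 = 0, so Ȟ^2 ≅ 0


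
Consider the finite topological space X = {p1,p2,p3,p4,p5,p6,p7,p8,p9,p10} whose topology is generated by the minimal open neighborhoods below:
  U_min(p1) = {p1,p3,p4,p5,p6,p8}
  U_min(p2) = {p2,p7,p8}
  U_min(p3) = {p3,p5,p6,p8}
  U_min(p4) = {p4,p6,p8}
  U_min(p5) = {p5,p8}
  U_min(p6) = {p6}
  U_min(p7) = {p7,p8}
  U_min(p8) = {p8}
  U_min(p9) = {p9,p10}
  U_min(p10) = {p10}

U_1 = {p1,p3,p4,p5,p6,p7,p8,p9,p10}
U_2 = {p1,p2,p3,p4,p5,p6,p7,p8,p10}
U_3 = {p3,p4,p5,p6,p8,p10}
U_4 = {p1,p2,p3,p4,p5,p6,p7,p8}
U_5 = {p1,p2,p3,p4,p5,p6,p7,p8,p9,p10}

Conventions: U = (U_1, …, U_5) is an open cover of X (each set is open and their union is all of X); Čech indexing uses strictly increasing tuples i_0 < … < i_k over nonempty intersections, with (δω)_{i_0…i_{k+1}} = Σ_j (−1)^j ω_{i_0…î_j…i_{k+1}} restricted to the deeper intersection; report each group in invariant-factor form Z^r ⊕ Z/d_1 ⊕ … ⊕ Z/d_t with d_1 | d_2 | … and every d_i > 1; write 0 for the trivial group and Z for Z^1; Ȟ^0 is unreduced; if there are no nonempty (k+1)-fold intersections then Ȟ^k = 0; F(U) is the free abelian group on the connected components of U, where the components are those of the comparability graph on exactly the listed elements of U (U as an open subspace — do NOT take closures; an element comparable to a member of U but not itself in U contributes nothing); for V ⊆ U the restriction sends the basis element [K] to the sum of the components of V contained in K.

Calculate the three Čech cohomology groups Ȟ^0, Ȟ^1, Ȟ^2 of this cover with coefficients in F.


Ȟ^0 ≅ Z^2, Ȟ^1 ≅ 0, Ȟ^2 ≅ 0

nerve simplices:
  U12={p1,p3,p4,p5,p6,p7,p8,p10} U13={p3,p4,p5,p6,p8,p10} U14={p1,p3,p4,p5,p6,p7,p8} U15={p1,p3,p4,p5,p6,p7,p8,p9,p10} U23={p3,p4,p5,p6,p8,p10} U24={p1,p2,p3,p4,p5,p6,p7,p8} U25={p1,p2,p3,p4,p5,p6,p7,p8,p10} U34={p3,p4,p5,p6,p8} U35={p3,p4,p5,p6,p8,p10} U45={p1,p2,p3,p4,p5,p6,p7,p8}
  U123={p3,p4,p5,p6,p8,p10} U124={p1,p3,p4,p5,p6,p7,p8} U125={p1,p3,p4,p5,p6,p7,p8,p10} U134={p3,p4,p5,p6,p8} U135={p3,p4,p5,p6,p8,p10} U145={p1,p3,p4,p5,p6,p7,p8} U234={p3,p4,p5,p6,p8} U235={p3,p4,p5,p6,p8,p10} U245={p1,p2,p3,p4,p5,p6,p7,p8} U345={p3,p4,p5,p6,p8}
  U1234={p3,p4,p5,p6,p8} U1235={p3,p4,p5,p6,p8,p10} U1245={p1,p3,p4,p5,p6,p7,p8} U1345={p3,p4,p5,p6,p8} U2345={p3,p4,p5,p6,p8}
  U12345={p3,p4,p5,p6,p8}
components per intersection:
  U1: {p1,p3,p4,p5,p6,p7,p8} {p9,p10}
  U2: {p1,p2,p3,p4,p5,p6,p7,p8} {p10}
  U3: {p3,p4,p5,p6,p8} {p10}
  U4: {p1,p2,p3,p4,p5,p6,p7,p8}
  U5: {p1,p2,p3,p4,p5,p6,p7,p8} {p9,p10}
  U12: {p1,p3,p4,p5,p6,p7,p8} {p10}
  U13: {p3,p4,p5,p6,p8} {p10}
  U14: {p1,p3,p4,p5,p6,p7,p8}
  U15: {p1,p3,p4,p5,p6,p7,p8} {p9,p10}
  U23: {p3,p4,p5,p6,p8} {p10}
  U24: {p1,p2,p3,p4,p5,p6,p7,p8}
  U25: {p1,p2,p3,p4,p5,p6,p7,p8} {p10}
  U34: {p3,p4,p5,p6,p8}
  U35: {p3,p4,p5,p6,p8} {p10}
  U45: {p1,p2,p3,p4,p5,p6,p7,p8}
  U123: {p3,p4,p5,p6,p8} {p10}
  U124: {p1,p3,p4,p5,p6,p7,p8}
  U125: {p1,p3,p4,p5,p6,p7,p8} {p10}
  U134: {p3,p4,p5,p6,p8}
  U135: {p3,p4,p5,p6,p8} {p10}
  U145: {p1,p3,p4,p5,p6,p7,p8}
  U234: {p3,p4,p5,p6,p8}
  U235: {p3,p4,p5,p6,p8} {p10}
  U245: {p1,p2,p3,p4,p5,p6,p7,p8}
  U345: {p3,p4,p5,p6,p8}
  U1234: {p3,p4,p5,p6,p8}
  U1235: {p3,p4,p5,p6,p8} {p10}
  U1245: {p1,p3,p4,p5,p6,p7,p8}
  U1345: {p3,p4,p5,p6,p8}
  U2345: {p3,p4,p5,p6,p8}
  U12345: {p3,p4,p5,p6,p8}
C dims 9,16,14,6; δ0: rk 7, SNF 1^7; δ1: rk 9, SNF 1^9; δ2: rk 5, SNF 1^5
degree 0: 9−7−0 = 2 → Ȟ^0 ≅ Z^2
degree 1: 16−9−7 = 0 → Ȟ^1 ≅ 0
degree 2: 14−5−9 = 0 → Ȟ^2 ≅ 0


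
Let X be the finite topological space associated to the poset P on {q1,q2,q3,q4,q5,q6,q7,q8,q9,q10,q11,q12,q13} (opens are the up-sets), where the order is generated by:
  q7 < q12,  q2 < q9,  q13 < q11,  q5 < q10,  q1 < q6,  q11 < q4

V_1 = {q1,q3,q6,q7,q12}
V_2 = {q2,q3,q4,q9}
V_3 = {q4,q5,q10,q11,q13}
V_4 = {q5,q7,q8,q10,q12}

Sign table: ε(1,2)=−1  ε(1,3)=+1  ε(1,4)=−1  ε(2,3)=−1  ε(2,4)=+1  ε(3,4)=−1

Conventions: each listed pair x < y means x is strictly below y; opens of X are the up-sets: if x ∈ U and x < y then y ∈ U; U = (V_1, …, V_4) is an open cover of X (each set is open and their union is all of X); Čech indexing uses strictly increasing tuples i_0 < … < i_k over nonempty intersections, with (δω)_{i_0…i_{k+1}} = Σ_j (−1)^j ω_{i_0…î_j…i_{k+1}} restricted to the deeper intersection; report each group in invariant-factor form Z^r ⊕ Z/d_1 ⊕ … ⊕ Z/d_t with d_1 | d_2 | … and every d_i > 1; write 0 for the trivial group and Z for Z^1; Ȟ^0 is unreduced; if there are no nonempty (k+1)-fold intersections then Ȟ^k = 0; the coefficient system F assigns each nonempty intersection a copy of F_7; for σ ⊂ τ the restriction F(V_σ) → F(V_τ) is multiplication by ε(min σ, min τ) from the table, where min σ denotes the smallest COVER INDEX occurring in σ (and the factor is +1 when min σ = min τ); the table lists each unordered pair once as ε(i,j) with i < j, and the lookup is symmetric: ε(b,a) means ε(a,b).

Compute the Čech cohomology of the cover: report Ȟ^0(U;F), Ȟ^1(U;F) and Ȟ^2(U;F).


nonempty intersections:
  V12={q3} V14={q7,q12} V23={q4} V34={q5,q10}
C dims 4,4; δ0: rk_F7 3
Ȟ^0: (4−3)−0=1 ⇒ Z/7
Ȟ^1: (4−0)−3=1 ⇒ Z/7
Ȟ^2: (0−0)−0=0 ⇒ 0

Ȟ^0 = Z/7, Ȟ^1 = Z/7 and Ȟ^2 = 0


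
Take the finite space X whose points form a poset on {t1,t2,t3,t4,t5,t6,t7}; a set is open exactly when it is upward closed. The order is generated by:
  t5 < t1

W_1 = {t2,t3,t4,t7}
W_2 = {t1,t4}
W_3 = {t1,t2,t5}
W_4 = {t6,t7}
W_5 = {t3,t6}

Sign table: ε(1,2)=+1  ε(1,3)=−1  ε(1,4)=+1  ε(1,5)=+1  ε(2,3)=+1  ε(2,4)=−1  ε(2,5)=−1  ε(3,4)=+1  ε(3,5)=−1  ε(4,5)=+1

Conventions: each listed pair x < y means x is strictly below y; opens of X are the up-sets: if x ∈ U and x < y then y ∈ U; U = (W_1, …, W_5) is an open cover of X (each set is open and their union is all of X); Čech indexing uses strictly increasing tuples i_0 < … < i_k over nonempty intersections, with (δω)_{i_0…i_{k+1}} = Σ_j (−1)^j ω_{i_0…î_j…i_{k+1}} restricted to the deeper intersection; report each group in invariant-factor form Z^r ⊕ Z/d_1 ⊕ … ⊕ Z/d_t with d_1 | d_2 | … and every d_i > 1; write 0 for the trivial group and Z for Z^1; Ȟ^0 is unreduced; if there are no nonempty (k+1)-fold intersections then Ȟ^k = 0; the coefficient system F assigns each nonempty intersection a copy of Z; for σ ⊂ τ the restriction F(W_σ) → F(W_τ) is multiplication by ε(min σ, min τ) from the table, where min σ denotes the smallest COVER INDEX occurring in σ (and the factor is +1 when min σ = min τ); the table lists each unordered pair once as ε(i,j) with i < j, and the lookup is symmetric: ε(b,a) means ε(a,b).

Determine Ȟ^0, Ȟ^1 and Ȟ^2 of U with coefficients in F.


Ȟ^0(U;F) ≅ 0; Ȟ^1(U;F) ≅ Z ⊕ Z/2; Ȟ^2(U;F) ≅ 0

nerve of the cover:
  W12={t4} W13={t2} W14={t7} W15={t3} W23={t1} W45={t6}
C dims 5,6; δ0: rk 5, SNF 1^4·2
Ȟ^0 = (5 − 5) − 0 = 0, so Ȟ^0 ≅ 0
Ȟ^1 = (6 − 0) − 5 = 1 plus torsion [2], so Ȟ^1 ≅ Z ⊕ Z/2
Ȟ^2 = (0 − 0) − 0 = 0, so Ȟ^2 ≅ 0


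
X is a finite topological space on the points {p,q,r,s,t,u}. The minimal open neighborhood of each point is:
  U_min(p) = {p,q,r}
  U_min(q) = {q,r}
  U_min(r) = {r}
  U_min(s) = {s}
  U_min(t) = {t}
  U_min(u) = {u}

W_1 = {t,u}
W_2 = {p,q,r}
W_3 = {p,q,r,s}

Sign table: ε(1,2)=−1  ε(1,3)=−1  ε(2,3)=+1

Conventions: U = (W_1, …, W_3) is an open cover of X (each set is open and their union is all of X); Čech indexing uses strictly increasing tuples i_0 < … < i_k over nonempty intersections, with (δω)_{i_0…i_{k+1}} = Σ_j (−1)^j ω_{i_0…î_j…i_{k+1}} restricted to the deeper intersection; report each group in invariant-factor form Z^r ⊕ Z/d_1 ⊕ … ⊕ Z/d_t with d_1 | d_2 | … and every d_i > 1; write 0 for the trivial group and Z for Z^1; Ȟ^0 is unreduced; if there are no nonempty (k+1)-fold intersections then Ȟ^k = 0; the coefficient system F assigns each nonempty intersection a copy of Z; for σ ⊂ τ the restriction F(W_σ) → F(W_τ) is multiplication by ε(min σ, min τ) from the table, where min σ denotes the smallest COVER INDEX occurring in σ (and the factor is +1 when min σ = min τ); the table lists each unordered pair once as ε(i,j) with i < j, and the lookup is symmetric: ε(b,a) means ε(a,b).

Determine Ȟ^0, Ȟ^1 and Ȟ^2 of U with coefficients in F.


Ȟ^0 = Z^2,  Ȟ^1 = 0,  Ȟ^2 = 0

cover nerve:
  W23={p,q,r}
C dims 3,1; δ0: rk 1, SNF 1^1
Ȟ^0: (3−1)−0=2 ⇒ Z^2
Ȟ^1: (1−0)−1=0 ⇒ 0
Ȟ^2: (0−0)−0=0 ⇒ 0


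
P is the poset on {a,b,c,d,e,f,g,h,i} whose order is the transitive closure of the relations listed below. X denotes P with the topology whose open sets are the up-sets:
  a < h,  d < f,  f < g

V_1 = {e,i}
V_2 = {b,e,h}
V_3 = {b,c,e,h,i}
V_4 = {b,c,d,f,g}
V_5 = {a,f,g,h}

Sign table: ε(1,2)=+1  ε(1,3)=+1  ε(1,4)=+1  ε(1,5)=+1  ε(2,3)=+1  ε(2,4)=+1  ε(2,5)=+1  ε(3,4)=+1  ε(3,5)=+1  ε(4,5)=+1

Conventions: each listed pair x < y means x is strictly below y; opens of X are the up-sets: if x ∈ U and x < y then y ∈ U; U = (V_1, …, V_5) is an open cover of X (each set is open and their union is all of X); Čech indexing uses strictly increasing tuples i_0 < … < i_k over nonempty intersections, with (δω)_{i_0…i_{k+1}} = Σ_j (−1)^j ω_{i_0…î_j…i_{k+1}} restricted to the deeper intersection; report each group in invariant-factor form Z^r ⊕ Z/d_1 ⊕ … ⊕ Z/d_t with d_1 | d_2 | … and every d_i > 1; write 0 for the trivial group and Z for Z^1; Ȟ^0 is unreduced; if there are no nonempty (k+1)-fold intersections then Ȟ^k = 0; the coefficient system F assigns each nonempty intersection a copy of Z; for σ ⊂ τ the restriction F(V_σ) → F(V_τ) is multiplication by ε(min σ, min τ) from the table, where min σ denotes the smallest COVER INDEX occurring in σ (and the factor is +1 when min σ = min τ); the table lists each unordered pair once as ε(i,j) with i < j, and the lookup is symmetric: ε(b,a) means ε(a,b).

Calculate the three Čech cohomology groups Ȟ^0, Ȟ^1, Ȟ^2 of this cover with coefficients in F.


nonempty intersections:
  V12={e} V13={e,i} V23={b,e,h} V24={b} V25={h} V34={b,c} V35={h} V45={f,g}
  V123={e} V234={b} V235={h}
C dims 5,8,3; δ0: rk 4, SNF 1^4; δ1: rk 3, SNF 1^3
Ȟ^0: (5−4)−0=1 ⇒ Z
Ȟ^1: (8−3)−4=1 ⇒ Z
Ȟ^2: (3−0)−3=0 ⇒ 0

Ȟ^0(U;F) ≅ Z; Ȟ^1(U;F) ≅ Z; Ȟ^2(U;F) ≅ 0


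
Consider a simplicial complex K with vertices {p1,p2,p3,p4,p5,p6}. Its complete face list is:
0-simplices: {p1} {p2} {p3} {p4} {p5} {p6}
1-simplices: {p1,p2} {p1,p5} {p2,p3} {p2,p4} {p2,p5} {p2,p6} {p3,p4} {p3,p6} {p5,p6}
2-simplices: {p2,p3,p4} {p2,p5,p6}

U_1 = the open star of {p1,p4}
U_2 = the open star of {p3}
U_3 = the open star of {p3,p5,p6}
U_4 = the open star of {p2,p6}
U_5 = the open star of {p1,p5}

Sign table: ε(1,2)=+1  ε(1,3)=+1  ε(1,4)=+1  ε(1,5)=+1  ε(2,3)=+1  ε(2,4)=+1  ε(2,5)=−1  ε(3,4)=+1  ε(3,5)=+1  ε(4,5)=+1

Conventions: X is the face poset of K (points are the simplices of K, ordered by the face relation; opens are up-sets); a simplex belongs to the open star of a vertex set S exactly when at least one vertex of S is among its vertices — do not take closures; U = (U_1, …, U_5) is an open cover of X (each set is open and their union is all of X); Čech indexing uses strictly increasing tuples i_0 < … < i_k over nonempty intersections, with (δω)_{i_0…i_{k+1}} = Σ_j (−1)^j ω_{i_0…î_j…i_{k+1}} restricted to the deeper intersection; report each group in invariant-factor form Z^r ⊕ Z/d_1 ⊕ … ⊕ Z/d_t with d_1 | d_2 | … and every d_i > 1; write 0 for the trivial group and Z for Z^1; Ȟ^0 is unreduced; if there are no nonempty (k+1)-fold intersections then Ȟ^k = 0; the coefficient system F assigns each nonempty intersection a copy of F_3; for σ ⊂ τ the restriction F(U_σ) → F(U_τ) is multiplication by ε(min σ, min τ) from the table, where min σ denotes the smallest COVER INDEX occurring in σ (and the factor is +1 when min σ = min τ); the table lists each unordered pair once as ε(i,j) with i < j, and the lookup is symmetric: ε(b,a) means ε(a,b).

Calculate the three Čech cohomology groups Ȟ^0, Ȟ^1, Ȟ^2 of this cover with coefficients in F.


Ȟ^0 = Z/3, Ȟ^1 = 0, Ȟ^2 = Z/3

nonempty intersections:
  U1={{p1},{p4},{p1,p2},{p1,p5},{p2,p4},{p3,p4},{p2,p3,p4}} U2={{p3},{p2,p3},{p3,p4},{p3,p6},{p2,p3,p4}} U3={{p3},{p5},{p6},{p1,p5},{p2,p3},{p2,p5},{p2,p6},{p3,p4},{p3,p6},{p5,p6},{p2,p3,p4},{p2,p5,p6}} U4={{p2},{p6},{p1,p2},{p2,p3},{p2,p4},{p2,p5},{p2,p6},{p3,p6},{p5,p6},{p2,p3,p4},{p2,p5,p6}} U5={{p1},{p5},{p1,p2},{p1,p5},{p2,p5},{p5,p6},{p2,p5,p6}}
  U12={{p3,p4},{p2,p3,p4}} U13={{p1,p5},{p3,p4},{p2,p3,p4}} U14={{p1,p2},{p2,p4},{p2,p3,p4}} U15={{p1},{p1,p2},{p1,p5}} U23={{p3},{p2,p3},{p3,p4},{p3,p6},{p2,p3,p4}} U24={{p2,p3},{p3,p6},{p2,p3,p4}} U34={{p6},{p2,p3},{p2,p5},{p2,p6},{p3,p6},{p5,p6},{p2,p3,p4},{p2,p5,p6}} U35={{p5},{p1,p5},{p2,p5},{p5,p6},{p2,p5,p6}} U45={{p1,p2},{p2,p5},{p5,p6},{p2,p5,p6}}
  U123={{p3,p4},{p2,p3,p4}} U124={{p2,p3,p4}} U134={{p2,p3,p4}} U135={{p1,p5}} U145={{p1,p2}} U234={{p2,p3},{p3,p6},{p2,p3,p4}} U345={{p2,p5},{p5,p6},{p2,p5,p6}}
  U1234={{p2,p3,p4}}
C dims 5,9,7,1; δ0: rk_F3 4; δ1: rk_F3 5; δ2: rk_F3 1
Ȟ^0: (5−4)−0=1 ⇒ Z/3
Ȟ^1: (9−5)−4=0 ⇒ 0
Ȟ^2: (7−1)−5=1 ⇒ Z/3


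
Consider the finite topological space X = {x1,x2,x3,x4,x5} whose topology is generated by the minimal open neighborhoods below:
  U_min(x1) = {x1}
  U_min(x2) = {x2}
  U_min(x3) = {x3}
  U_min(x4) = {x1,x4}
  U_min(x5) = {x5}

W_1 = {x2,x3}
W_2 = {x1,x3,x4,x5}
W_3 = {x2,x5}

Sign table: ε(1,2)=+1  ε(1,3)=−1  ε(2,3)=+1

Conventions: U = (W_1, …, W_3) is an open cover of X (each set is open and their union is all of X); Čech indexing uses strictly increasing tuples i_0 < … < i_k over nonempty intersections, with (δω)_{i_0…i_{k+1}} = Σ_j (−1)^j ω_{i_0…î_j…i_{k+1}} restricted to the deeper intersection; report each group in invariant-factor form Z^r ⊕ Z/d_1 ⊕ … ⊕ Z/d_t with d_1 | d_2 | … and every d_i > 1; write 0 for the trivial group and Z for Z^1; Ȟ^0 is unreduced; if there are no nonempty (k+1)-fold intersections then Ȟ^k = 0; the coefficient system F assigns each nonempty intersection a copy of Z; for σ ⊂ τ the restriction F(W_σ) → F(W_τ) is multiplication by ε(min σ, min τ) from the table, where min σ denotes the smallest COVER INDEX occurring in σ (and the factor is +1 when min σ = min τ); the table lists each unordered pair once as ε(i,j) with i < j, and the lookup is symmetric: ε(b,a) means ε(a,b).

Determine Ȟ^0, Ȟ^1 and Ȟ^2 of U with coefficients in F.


nonempty overlaps:
  W12={x3} W13={x2} W23={x5}
C dims 3,3; δ0: rk 3, SNF 1^2·2
degree 0: 3−3−0 = 0 → Ȟ^0 ≅ 0
degree 1: 3−0−3 = 0 plus torsion [2] → Ȟ^1 ≅ Z/2
degree 2: 0−0−0 = 0 → Ȟ^2 ≅ 0

Ȟ^0 = 0, Ȟ^1 = Z/2 and Ȟ^2 = 0


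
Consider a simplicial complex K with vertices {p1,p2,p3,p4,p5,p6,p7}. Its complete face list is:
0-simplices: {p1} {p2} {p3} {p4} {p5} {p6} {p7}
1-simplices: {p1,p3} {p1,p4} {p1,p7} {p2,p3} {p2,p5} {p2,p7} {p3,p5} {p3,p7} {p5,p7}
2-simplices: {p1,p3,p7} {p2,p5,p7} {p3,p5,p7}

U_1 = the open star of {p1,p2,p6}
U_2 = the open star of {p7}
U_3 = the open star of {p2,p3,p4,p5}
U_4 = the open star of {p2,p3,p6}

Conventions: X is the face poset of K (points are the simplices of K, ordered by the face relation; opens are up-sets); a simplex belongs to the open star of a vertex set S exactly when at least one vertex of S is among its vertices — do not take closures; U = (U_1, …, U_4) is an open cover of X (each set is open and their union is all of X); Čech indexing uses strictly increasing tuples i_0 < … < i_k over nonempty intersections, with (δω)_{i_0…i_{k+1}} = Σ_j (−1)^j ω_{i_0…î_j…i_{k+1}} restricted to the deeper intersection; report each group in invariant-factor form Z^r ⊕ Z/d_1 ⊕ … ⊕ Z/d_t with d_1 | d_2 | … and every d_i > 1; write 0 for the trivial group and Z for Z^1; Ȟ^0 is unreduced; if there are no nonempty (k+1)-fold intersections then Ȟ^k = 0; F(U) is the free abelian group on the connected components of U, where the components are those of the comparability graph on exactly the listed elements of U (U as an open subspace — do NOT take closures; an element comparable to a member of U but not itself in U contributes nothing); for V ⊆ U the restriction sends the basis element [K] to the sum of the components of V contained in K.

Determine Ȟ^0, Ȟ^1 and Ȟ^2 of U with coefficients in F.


nerve of the cover:
  U1={{p1},{p2},{p6},{p1,p3},{p1,p4},{p1,p7},{p2,p3},{p2,p5},{p2,p7},{p1,p3,p7},{p2,p5,p7}} U2={{p7},{p1,p7},{p2,p7},{p3,p7},{p5,p7},{p1,p3,p7},{p2,p5,p7},{p3,p5,p7}} U3={{p2},{p3},{p4},{p5},{p1,p3},{p1,p4},{p2,p3},{p2,p5},{p2,p7},{p3,p5},{p3,p7},{p5,p7},{p1,p3,p7},{p2,p5,p7},{p3,p5,p7}} U4={{p2},{p3},{p6},{p1,p3},{p2,p3},{p2,p5},{p2,p7},{p3,p5},{p3,p7},{p1,p3,p7},{p2,p5,p7},{p3,p5,p7}}
  U12={{p1,p7},{p2,p7},{p1,p3,p7},{p2,p5,p7}} U13={{p2},{p1,p3},{p1,p4},{p2,p3},{p2,p5},{p2,p7},{p1,p3,p7},{p2,p5,p7}} U14={{p2},{p6},{p1,p3},{p2,p3},{p2,p5},{p2,p7},{p1,p3,p7},{p2,p5,p7}} U23={{p2,p7},{p3,p7},{p5,p7},{p1,p3,p7},{p2,p5,p7},{p3,p5,p7}} U24={{p2,p7},{p3,p7},{p1,p3,p7},{p2,p5,p7},{p3,p5,p7}} U34={{p2},{p3},{p1,p3},{p2,p3},{p2,p5},{p2,p7},{p3,p5},{p3,p7},{p1,p3,p7},{p2,p5,p7},{p3,p5,p7}}
  U123={{p2,p7},{p1,p3,p7},{p2,p5,p7}} U124={{p2,p7},{p1,p3,p7},{p2,p5,p7}} U134={{p2},{p1,p3},{p2,p3},{p2,p5},{p2,p7},{p1,p3,p7},{p2,p5,p7}} U234={{p2,p7},{p3,p7},{p1,p3,p7},{p2,p5,p7},{p3,p5,p7}}
  U1234={{p2,p7},{p1,p3,p7},{p2,p5,p7}}
components per intersection:
  U1: {{p1},{p1,p3},{p1,p4},{p1,p7},{p1,p3,p7}} {{p2},{p2,p3},{p2,p5},{p2,p7},{p2,p5,p7}} {{p6}}
  U2: {{p7},{p1,p7},{p2,p7},{p3,p7},{p5,p7},{p1,p3,p7},{p2,p5,p7},{p3,p5,p7}}
  U3: {{p2},{p3},{p5},{p1,p3},{p2,p3},{p2,p5},{p2,p7},{p3,p5},{p3,p7},{p5,p7},{p1,p3,p7},{p2,p5,p7},{p3,p5,p7}} {{p4},{p1,p4}}
  U4: {{p2},{p3},{p1,p3},{p2,p3},{p2,p5},{p2,p7},{p3,p5},{p3,p7},{p1,p3,p7},{p2,p5,p7},{p3,p5,p7}} {{p6}}
  U12: {{p1,p7},{p1,p3,p7}} {{p2,p7},{p2,p5,p7}}
  U13: {{p2},{p2,p3},{p2,p5},{p2,p7},{p2,p5,p7}} {{p1,p3},{p1,p3,p7}} {{p1,p4}}
  U14: {{p2},{p2,p3},{p2,p5},{p2,p7},{p2,p5,p7}} {{p6}} {{p1,p3},{p1,p3,p7}}
  U23: {{p2,p7},{p3,p7},{p5,p7},{p1,p3,p7},{p2,p5,p7},{p3,p5,p7}}
  U24: {{p2,p7},{p2,p5,p7}} {{p3,p7},{p1,p3,p7},{p3,p5,p7}}
  U34: {{p2},{p3},{p1,p3},{p2,p3},{p2,p5},{p2,p7},{p3,p5},{p3,p7},{p1,p3,p7},{p2,p5,p7},{p3,p5,p7}}
  U123: {{p2,p7},{p2,p5,p7}} {{p1,p3,p7}}
  U124: {{p2,p7},{p2,p5,p7}} {{p1,p3,p7}}
  U134: {{p2},{p2,p3},{p2,p5},{p2,p7},{p2,p5,p7}} {{p1,p3},{p1,p3,p7}}
  U234: {{p2,p7},{p2,p5,p7}} {{p3,p7},{p1,p3,p7},{p3,p5,p7}}
  U1234: {{p2,p7},{p2,p5,p7}} {{p1,p3,p7}}
C dims 8,12,8,2; δ0: rk 6, SNF 1^6; δ1: rk 6, SNF 1^6; δ2: rk 2, SNF 1^2
Ȟ^0 = (8 − 6) − 0 = 2, so Ȟ^0 ≅ Z^2
Ȟ^1 = (12 − 6) − 6 = 0, so Ȟ^1 ≅ 0
Ȟ^2 = (8 − 2) − 6 = 0, so Ȟ^2 ≅ 0

Ȟ^0(U;F) ≅ Z^2, Ȟ^1(U;F) ≅ 0 and Ȟ^2(U;F) ≅ 0
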